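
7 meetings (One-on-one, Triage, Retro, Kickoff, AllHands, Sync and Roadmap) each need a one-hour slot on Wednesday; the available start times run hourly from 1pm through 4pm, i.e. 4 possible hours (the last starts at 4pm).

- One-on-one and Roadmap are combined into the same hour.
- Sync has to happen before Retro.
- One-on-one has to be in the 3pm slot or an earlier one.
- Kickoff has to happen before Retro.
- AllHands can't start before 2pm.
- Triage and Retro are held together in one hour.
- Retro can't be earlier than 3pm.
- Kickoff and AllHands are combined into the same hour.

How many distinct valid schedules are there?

24

Splitting on One-on-one: it can be 1pm (8), 2pm (8), 3pm (8). Listing each branch's schedules as (Triage, Retro, Kickoff, AllHands, Sync, Roadmap):
One-on-one=1pm: (3pm,3pm,2pm,2pm,1pm,1pm) (3pm,3pm,2pm,2pm,2pm,1pm) (4pm,4pm,2pm,2pm,1pm,1pm) (4pm,4pm,2pm,2pm,2pm,1pm) (4pm,4pm,2pm,2pm,3pm,1pm) (4pm,4pm,3pm,3pm,1pm,1pm) (4pm,4pm,3pm,3pm,2pm,1pm) (4pm,4pm,3pm,3pm,3pm,1pm) — 8.
One-on-one=2pm: (3pm,3pm,2pm,2pm,1pm,2pm) (3pm,3pm,2pm,2pm,2pm,2pm) (4pm,4pm,2pm,2pm,1pm,2pm) (4pm,4pm,2pm,2pm,2pm,2pm) (4pm,4pm,2pm,2pm,3pm,2pm) (4pm,4pm,3pm,3pm,1pm,2pm) (4pm,4pm,3pm,3pm,2pm,2pm) (4pm,4pm,3pm,3pm,3pm,2pm) — 8.
One-on-one=3pm: (3pm,3pm,2pm,2pm,1pm,3pm) (3pm,3pm,2pm,2pm,2pm,3pm) (4pm,4pm,2pm,2pm,1pm,3pm) (4pm,4pm,2pm,2pm,2pm,3pm) (4pm,4pm,2pm,2pm,3pm,3pm) (4pm,4pm,3pm,3pm,1pm,3pm) (4pm,4pm,3pm,3pm,2pm,3pm) (4pm,4pm,3pm,3pm,3pm,3pm) — 8.
Summing: 8 + 8 + 8 = 24.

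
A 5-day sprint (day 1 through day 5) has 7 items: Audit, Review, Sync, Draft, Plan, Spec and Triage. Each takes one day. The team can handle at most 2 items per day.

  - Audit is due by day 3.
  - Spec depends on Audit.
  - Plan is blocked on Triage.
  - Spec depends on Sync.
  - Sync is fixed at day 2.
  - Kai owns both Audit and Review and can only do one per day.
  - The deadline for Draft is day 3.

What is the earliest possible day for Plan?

Precedence pushes Plan to at least day 2.
Plan at day 2 is achievable: Draft in day 3, Audit in day 1, Sync in day 2, Review in day 4, Triage in day 1, Plan in day 2, Spec in day 3.

day 2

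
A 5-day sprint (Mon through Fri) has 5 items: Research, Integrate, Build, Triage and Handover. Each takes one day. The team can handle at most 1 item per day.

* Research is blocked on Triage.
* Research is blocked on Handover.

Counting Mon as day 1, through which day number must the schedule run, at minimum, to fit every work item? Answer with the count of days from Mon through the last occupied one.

The precedence chain requires at least 2 distinct days.
With at most 1 per day and 5 work items, at least 5 days are needed.
5 works (last occupied day: Fri): for example Handover -> Tue, Integrate -> Thu, Research -> Wed, Build -> Fri, Triage -> Mon.

5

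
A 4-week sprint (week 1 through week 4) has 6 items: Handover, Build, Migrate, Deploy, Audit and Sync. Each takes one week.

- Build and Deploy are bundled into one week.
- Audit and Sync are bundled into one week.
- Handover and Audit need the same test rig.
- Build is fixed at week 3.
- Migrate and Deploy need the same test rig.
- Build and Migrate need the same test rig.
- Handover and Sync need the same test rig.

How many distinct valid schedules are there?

Splitting on Handover: it can be week 1 (9), week 2 (9), week 3 (9), week 4 (9). Listing each branch's schedules as (Build, Migrate, Deploy, Audit, Sync) by week number:
Handover=week 1: (3,1,3,2,2) (3,1,3,3,3) (3,1,3,4,4) (3,2,3,2,2) (3,2,3,3,3) (3,2,3,4,4) (3,4,3,2,2) (3,4,3,3,3) (3,4,3,4,4) — 9.
Handover=week 2: (3,1,3,1,1) (3,1,3,3,3) (3,1,3,4,4) (3,2,3,1,1) (3,2,3,3,3) (3,2,3,4,4) (3,4,3,1,1) (3,4,3,3,3) (3,4,3,4,4) — 9.
Handover=week 3: (3,1,3,1,1) (3,1,3,2,2) (3,1,3,4,4) (3,2,3,1,1) (3,2,3,2,2) (3,2,3,4,4) (3,4,3,1,1) (3,4,3,2,2) (3,4,3,4,4) — 9.
Handover=week 4: (3,1,3,1,1) (3,1,3,2,2) (3,1,3,3,3) (3,2,3,1,1) (3,2,3,2,2) (3,2,3,3,3) (3,4,3,1,1) (3,4,3,2,2) (3,4,3,3,3) — 9.
Summing: 9 + 9 + 9 + 9 = 36.

36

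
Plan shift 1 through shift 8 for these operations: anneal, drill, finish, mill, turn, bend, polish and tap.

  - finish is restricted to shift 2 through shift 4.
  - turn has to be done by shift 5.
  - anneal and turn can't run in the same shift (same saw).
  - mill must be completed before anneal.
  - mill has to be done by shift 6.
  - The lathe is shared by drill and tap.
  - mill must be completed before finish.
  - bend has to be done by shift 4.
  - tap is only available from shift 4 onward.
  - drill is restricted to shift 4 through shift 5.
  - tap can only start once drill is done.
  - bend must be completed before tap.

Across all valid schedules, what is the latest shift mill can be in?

shift 3

Mill's own window allows nothing later than shift 6; downstream work caps mill at shift 3.
mill at shift 3 is achievable: polish in shift 1, bend in shift 1, finish in shift 4, mill in shift 3, turn in shift 1, drill in shift 4, tap in shift 5, anneal in shift 4.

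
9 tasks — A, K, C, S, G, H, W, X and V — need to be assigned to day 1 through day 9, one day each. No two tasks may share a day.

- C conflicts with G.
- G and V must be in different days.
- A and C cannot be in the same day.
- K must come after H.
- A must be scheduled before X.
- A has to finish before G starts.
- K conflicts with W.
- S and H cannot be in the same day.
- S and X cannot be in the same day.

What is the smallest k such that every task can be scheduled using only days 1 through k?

The precedence chain requires at least 2 distinct days.
With at most 1 per day and 9 tasks, at least 9 days are needed.
9 works (last occupied day: day 9): for example H=day 2, X=day 5, K=day 3, W=day 8, C=day 6, V=day 9, S=day 7, G=day 4, A=day 1.

9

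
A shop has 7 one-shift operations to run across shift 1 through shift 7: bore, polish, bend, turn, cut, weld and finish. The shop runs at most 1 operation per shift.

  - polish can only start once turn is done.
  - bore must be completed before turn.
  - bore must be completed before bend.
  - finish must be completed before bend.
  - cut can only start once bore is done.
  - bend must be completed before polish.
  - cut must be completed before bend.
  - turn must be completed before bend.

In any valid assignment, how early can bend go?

shift 5

Precedence pushes bend to at least shift 3; downstream work caps bend at shift 6.
bend at shift 5 is achievable: bore -> shift 1; bend -> shift 5; weld -> shift 7; turn -> shift 2; cut -> shift 3; finish -> shift 4; polish -> shift 6.
Nothing earlier works — the capacity limit rule out every shift before shift 5.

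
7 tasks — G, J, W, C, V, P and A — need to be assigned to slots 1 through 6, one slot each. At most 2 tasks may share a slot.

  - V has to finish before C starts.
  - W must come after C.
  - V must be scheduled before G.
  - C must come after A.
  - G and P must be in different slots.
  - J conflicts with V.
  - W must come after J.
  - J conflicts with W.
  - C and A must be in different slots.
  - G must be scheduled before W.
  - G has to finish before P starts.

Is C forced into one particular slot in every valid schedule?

C can be 2 (e.g. V in 1; C in 2; A in 1; J in 3; G in 2; P in 3; W in 4) or 3 (e.g. V -> 1; G -> 2; C -> 3; W -> 4; P -> 3; J -> 2; A -> 1).

No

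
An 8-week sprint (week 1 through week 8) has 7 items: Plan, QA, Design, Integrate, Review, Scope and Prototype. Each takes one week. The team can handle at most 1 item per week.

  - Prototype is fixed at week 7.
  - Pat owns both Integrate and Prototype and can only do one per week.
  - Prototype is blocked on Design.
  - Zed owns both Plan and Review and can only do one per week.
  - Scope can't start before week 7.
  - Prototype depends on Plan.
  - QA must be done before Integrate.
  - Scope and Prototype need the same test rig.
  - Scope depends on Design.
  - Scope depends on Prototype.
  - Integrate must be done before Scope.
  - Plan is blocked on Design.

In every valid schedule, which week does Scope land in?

week 8

Scope's window is week 7–week 8.
Prototype is fixed at week 7, and Scope can't share a week with Prototype.
So Scope must be week 8.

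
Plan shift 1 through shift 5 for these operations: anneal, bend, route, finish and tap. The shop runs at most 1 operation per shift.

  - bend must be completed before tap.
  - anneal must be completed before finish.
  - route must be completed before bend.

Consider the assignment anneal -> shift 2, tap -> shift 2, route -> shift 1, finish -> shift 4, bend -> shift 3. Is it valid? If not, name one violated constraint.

bend must be completed before tap — violated.
anneal must be completed before finish — holds.
The shop runs at most 1 operation per shift — violated.
route must be completed before bend — holds.

No — it violates: The shop runs at most 1 operation per shift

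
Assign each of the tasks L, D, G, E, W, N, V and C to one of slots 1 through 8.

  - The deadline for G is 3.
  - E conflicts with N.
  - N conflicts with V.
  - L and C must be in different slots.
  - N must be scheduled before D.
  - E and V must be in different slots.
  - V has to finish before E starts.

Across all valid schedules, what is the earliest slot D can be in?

2

Precedence pushes D to at least 2.
D at 2 is achievable: E=3, C=2, D=2, W=1, G=1, N=1, V=2, L=1.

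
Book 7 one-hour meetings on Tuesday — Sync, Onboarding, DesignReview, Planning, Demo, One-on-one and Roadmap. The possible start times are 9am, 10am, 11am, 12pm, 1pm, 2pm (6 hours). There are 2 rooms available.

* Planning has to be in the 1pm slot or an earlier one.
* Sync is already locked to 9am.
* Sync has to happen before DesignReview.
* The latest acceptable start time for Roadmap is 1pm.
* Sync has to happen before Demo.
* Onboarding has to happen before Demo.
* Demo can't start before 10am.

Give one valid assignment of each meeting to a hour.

Onboarding in 9am, Sync in 9am, Roadmap in 11am, Planning in 10am, One-on-one in 12pm, DesignReview in 11am, Demo in 10am

Checking: Onboarding(9am) before Demo(10am); Sync(9am) before DesignReview(11am); Sync(9am) before Demo(10am); Sync=9am in [9am,9am]; Demo=10am in [10am,2pm]; Planning=10am in [9am,1pm]; Roadmap=11am in [9am,1pm]; max 2 per hour (cap 2).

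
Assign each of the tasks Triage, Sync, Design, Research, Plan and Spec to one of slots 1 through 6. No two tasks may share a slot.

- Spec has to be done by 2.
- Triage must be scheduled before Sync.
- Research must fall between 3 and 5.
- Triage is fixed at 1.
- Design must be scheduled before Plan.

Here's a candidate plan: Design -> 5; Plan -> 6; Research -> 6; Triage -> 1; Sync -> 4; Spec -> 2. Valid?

Research must fall between 3 and 5 — violated.
No two tasks may share a slot — violated.
Triage must be scheduled before Sync — holds.
Spec has to be done by 2 — holds.
Triage is fixed at 1 — holds.
Design must be scheduled before Plan — holds.

Invalid. Research must fall between 3 and 5.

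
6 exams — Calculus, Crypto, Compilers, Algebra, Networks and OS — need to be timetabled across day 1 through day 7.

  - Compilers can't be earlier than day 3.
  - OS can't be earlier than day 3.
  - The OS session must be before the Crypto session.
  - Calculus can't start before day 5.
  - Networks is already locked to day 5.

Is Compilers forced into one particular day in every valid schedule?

No

Compilers can be day 3 (e.g. Algebra -> day 1, Crypto -> day 4, Calculus -> day 5, Compilers -> day 3, Networks -> day 5, OS -> day 3) or day 4 (e.g. Networks in day 5, Crypto in day 4, OS in day 3, Algebra in day 1, Compilers in day 4, Calculus in day 5).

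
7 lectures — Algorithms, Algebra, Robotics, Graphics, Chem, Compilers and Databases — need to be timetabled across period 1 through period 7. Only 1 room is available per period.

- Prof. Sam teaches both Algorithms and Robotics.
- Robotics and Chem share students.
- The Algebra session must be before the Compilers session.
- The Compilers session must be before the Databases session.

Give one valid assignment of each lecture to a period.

Chem in period 7; Compilers in period 2; Algorithms in period 4; Graphics in period 6; Algebra in period 1; Robotics in period 5; Databases in period 3

Checking: Algebra(period 1) before Compilers(period 2); Compilers(period 2) before Databases(period 3); Algorithms(period 4) != Robotics(period 5); Robotics(period 5) != Chem(period 7); max 1 per period (cap 1).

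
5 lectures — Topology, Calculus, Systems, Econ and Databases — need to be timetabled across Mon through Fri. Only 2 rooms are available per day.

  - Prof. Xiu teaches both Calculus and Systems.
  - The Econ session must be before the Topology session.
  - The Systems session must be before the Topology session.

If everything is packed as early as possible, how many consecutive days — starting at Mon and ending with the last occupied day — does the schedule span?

3 days

The precedence chain requires at least 2 distinct days.
With at most 2 per day and 5 lectures, at least 3 days are needed.
3 works (last occupied day: Wed): for example Econ=Mon; Calculus=Tue; Systems=Mon; Databases=Wed; Topology=Tue.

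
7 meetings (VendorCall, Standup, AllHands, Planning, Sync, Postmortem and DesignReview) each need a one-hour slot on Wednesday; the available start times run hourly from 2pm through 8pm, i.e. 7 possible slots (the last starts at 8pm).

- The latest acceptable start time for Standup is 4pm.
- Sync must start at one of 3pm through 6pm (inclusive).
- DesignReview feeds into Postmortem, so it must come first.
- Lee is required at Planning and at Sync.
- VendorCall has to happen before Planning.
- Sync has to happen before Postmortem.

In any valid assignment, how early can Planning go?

Precedence pushes Planning to at least 3pm.
Planning at 3pm is achievable: Sync in 4pm, AllHands in 2pm, DesignReview in 2pm, Planning in 3pm, Standup in 2pm, VendorCall in 2pm, Postmortem in 5pm.

3pm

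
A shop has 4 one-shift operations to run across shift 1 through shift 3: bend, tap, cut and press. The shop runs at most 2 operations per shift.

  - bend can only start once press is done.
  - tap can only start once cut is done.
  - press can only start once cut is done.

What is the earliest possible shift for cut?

shift 1

Downstream work caps cut at shift 1.
cut at shift 1 is achievable: tap in shift 2; cut in shift 1; press in shift 2; bend in shift 3.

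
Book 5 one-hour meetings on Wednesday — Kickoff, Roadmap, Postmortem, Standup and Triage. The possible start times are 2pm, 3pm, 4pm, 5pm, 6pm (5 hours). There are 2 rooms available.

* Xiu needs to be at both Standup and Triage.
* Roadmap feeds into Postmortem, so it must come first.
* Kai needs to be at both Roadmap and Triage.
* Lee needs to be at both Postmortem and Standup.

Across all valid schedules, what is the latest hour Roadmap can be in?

5pm

Downstream work caps Roadmap at 5pm.
Roadmap at 5pm is achievable: Postmortem=6pm, Roadmap=5pm, Triage=3pm, Kickoff=2pm, Standup=2pm.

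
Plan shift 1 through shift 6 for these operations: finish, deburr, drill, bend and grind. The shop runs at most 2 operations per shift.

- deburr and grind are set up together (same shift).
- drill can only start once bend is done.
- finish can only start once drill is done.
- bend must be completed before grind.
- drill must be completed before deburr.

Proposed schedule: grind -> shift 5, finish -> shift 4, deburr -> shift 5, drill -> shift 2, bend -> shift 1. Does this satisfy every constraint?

deburr and grind are set up together (same shift) — holds.
drill can only start once bend is done — holds.
finish can only start once drill is done — holds.
drill must be completed before deburr — holds.
The shop runs at most 2 operations per shift — holds.
bend must be completed before grind — holds.

Yes, all constraints hold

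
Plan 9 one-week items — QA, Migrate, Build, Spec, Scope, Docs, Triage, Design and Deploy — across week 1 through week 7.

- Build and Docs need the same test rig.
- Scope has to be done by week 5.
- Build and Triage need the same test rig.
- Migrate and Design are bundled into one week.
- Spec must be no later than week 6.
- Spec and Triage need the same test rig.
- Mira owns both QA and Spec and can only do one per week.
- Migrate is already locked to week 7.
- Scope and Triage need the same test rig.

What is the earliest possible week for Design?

Design must be in the same week as Migrate, which can't be before week 7, so Design is at least week 7.
Design at week 7 is achievable: QA in week 2; Spec in week 1; Triage in week 2; Build in week 1; Deploy in week 1; Migrate in week 7; Design in week 7; Scope in week 1; Docs in week 2.

week 7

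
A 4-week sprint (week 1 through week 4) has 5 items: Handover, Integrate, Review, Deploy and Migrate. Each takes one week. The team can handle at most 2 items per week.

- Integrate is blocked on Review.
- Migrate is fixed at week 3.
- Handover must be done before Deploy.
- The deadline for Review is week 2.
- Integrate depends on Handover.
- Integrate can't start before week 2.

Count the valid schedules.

Splitting on Handover: it can be week 1 (13), week 2 (6), week 3 (2). Listing each branch's schedules as (Integrate, Review, Deploy, Migrate) by week number:
Handover=week 1: (2,1,2,3) (2,1,3,3) (2,1,4,3) (3,1,2,3) (3,1,4,3) (3,2,2,3) (3,2,4,3) (4,1,2,3) (4,1,3,3) (4,1,4,3) (4,2,2,3) (4,2,3,3) (4,2,4,3) — 13.
Handover=week 2: (3,1,4,3) (3,2,4,3) (4,1,3,3) (4,1,4,3) (4,2,3,3) (4,2,4,3) — 6.
Handover=week 3: (4,1,4,3) (4,2,4,3) — 2.
Summing: 13 + 6 + 2 = 21.

21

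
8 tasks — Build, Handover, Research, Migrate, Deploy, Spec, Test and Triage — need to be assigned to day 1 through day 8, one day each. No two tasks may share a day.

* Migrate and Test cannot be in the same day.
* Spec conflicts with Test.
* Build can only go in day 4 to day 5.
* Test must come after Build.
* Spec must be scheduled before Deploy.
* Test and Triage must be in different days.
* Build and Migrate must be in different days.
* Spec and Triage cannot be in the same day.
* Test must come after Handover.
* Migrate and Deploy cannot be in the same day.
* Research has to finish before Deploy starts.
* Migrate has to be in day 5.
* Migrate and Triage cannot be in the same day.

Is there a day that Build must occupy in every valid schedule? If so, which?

day 4

Build's window is day 4–day 5.
Migrate is fixed at day 5, and Build can't share a day with Migrate.
So Build must be day 4.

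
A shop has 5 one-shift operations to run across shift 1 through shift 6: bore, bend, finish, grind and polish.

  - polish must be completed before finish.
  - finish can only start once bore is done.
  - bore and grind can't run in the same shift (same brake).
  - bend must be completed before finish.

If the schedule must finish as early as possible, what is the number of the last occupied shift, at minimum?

shift 2

The precedence chain requires at least 2 distinct shifts.
2 works (last occupied shift: shift 2): for example polish in shift 1; bore in shift 1; bend in shift 1; finish in shift 2; grind in shift 2.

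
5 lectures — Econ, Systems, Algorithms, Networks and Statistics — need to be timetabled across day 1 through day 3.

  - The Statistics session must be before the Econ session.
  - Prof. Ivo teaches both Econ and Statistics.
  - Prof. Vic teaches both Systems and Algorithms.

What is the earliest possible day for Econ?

Precedence pushes Econ to at least day 2.
Econ at day 2 is achievable: Algorithms in day 2, Networks in day 1, Econ in day 2, Systems in day 1, Statistics in day 1.

day 2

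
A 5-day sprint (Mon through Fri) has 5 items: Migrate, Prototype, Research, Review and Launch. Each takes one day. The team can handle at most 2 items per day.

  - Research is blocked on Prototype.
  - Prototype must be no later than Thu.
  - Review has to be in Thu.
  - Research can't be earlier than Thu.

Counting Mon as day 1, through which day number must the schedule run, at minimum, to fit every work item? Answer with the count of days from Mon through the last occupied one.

4

The precedence chain requires at least 2 distinct days.
With at most 2 per day and 5 work items, at least 3 days are needed.
Research can't be placed before Thu — that is day 4 counting from Mon — so the schedule must run through at least 4 days.
4 works (last occupied day: Thu): for example Prototype=Mon, Research=Thu, Migrate=Mon, Review=Thu, Launch=Tue.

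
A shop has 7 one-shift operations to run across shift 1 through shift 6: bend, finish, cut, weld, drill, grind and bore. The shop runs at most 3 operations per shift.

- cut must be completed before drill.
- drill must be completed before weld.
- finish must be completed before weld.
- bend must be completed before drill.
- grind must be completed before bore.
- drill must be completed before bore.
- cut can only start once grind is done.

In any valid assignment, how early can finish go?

shift 1

Downstream work caps finish at shift 5.
finish at shift 1 is achievable: cut -> shift 2; weld -> shift 4; finish -> shift 1; bore -> shift 4; bend -> shift 1; drill -> shift 3; grind -> shift 1.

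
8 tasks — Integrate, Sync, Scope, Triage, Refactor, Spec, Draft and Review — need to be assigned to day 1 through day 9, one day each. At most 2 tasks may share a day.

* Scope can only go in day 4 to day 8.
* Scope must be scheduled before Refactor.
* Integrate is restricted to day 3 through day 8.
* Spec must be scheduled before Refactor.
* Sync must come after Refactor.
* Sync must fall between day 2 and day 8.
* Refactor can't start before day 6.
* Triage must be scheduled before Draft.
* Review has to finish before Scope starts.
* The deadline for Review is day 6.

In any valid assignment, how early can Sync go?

Sync is available from day 2; precedence pushes Sync to at least day 7; Sync's own window allows nothing later than day 8.
Sync at day 7 is achievable: Spec -> day 2, Sync -> day 7, Draft -> day 2, Integrate -> day 3, Review -> day 1, Triage -> day 1, Scope -> day 4, Refactor -> day 6.

day 7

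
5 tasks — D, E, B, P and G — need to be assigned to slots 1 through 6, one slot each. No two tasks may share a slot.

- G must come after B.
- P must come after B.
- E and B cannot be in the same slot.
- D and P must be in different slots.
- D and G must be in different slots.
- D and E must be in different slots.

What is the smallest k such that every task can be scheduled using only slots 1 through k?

The precedence chain requires at least 2 distinct slots.
With at most 1 per slot and 5 tasks, at least 5 slots are needed.
5 works (last occupied slot: 5): for example G -> 3; B -> 1; D -> 4; E -> 5; P -> 2.

5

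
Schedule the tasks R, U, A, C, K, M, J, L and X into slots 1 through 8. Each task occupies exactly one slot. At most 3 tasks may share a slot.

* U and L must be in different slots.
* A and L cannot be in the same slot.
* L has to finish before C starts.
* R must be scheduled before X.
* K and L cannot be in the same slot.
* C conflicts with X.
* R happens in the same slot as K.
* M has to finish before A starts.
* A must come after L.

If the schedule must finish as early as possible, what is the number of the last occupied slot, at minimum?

3

The precedence chain requires at least 2 distinct slots.
With at most 3 per slot and 9 tasks, at least 3 slots are needed.
3 works (last occupied slot: 3): for example X in 3; A in 3; K in 2; C in 2; M in 1; U in 3; J in 1; R in 2; L in 1.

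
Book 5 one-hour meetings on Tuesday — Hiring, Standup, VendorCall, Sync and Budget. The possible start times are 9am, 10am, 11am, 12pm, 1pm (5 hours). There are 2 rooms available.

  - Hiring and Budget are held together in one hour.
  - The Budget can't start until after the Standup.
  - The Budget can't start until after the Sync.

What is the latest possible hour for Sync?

12pm

Downstream work caps Sync at 12pm.
Sync at 12pm is achievable: Hiring -> 1pm; VendorCall -> 9am; Sync -> 12pm; Standup -> 9am; Budget -> 1pm.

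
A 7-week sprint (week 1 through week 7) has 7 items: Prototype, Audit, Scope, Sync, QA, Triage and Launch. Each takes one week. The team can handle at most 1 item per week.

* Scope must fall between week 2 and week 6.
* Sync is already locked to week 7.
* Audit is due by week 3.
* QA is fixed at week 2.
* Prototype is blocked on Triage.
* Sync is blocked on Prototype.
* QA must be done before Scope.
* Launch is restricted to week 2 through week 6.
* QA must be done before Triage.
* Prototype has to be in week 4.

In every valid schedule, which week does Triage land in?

week 3

QA is fixed at week 2 and must come before Triage, so Triage is at least week 3.
Prototype is fixed at week 4 and must come after Triage, so Triage is at most week 3.
So Triage must be week 3.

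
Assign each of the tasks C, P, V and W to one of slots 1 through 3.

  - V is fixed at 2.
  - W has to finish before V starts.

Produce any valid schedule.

W=1, V=2, C=1, P=1

Checking: W(1) before V(2); V=2 in [2,2].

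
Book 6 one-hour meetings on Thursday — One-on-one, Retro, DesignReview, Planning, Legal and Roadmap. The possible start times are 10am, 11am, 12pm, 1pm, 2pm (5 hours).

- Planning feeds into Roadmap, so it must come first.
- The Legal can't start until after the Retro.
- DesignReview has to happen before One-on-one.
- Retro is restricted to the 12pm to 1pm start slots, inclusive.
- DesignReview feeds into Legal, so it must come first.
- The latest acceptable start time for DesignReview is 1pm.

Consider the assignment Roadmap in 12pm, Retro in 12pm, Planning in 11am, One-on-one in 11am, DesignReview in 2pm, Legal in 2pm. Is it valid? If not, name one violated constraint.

The latest acceptable start time for DesignReview is 1pm — violated.
Retro is restricted to the 12pm to 1pm start slots, inclusive — holds.
DesignReview has to happen before One-on-one — violated.
Planning feeds into Roadmap, so it must come first — holds.
DesignReview feeds into Legal, so it must come first — violated.
The Legal can't start until after the Retro — holds.

No. The latest acceptable start time for DesignReview is 1pm is not satisfied.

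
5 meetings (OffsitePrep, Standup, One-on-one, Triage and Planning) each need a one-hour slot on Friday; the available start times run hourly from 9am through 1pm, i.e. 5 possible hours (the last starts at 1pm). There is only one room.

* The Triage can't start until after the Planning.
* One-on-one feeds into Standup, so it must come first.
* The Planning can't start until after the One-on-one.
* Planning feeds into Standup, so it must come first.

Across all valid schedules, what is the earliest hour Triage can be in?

Precedence pushes Triage to at least 11am.
Triage at 11am is achievable: Planning in 10am, Triage in 11am, Standup in 12pm, OffsitePrep in 1pm, One-on-one in 9am.

11am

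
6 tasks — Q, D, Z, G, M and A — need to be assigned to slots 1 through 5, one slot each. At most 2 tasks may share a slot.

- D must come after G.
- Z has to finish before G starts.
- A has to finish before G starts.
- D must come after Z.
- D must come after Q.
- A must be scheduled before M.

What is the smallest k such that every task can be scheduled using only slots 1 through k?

The precedence chain requires at least 3 distinct slots.
With at most 2 per slot and 6 tasks, at least 3 slots are needed.
3 works (last occupied slot: 3): for example G=2, Z=1, M=3, Q=2, D=3, A=1.

3 slots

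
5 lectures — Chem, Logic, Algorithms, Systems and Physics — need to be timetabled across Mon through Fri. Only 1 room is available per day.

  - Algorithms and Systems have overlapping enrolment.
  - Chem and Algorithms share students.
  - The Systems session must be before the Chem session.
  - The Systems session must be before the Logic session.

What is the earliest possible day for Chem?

Precedence pushes Chem to at least Tue.
Chem at Tue is achievable: Logic -> Wed, Chem -> Tue, Systems -> Mon, Algorithms -> Thu, Physics -> Fri.

Tue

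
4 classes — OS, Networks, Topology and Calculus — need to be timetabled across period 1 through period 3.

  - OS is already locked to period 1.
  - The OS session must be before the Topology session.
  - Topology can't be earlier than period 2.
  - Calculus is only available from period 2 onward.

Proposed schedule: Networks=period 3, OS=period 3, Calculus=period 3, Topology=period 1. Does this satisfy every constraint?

Invalid. The OS session must be before the Topology session.

The OS session must be before the Topology session — violated.
Calculus is only available from period 2 onward — holds.
OS is already locked to period 1 — violated.
Topology can't be earlier than period 2 — violated.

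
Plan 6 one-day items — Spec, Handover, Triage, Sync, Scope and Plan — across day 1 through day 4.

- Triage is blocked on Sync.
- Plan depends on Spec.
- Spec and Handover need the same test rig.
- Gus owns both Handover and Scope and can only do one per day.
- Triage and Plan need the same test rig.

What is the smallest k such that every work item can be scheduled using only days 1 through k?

3

The precedence chain requires at least 2 distinct days.
Could 2 days be enough, i.e. nothing placed later than day 2? No: Plan must come after Spec (at day 1 or later) → {day 2}; Triage must come after Sync (at day 1 or later) → {day 2}; Plan can't share with Triage (day 2) → nothing is left.
So 2 days is not enough.
3 works (last occupied day: day 3): for example Plan=day 3; Spec=day 1; Handover=day 2; Sync=day 1; Scope=day 1; Triage=day 2.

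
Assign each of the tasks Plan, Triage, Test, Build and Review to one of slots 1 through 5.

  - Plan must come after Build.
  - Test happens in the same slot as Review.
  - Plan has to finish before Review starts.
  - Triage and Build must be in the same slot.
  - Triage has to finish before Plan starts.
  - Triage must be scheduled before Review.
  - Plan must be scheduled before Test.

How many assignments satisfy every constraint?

10

Splitting on Plan: it can be 2 (3), 3 (4), 4 (3). Listing each branch's schedules as (Triage, Test, Build, Review):
Plan=2: (1,3,1,3) (1,4,1,4) (1,5,1,5) — 3.
Plan=3: (1,4,1,4) (1,5,1,5) (2,4,2,4) (2,5,2,5) — 4.
Plan=4: (1,5,1,5) (2,5,2,5) (3,5,3,5) — 3.
Summing: 3 + 4 + 3 = 10.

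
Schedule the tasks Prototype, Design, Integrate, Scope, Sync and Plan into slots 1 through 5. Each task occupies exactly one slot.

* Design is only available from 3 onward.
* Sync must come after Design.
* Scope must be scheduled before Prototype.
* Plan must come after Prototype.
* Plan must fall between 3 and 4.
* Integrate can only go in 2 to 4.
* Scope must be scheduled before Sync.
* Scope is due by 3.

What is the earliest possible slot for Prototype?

2

Precedence pushes Prototype to at least 2; downstream work caps Prototype at 3.
Prototype at 2 is achievable: Scope in 1; Sync in 4; Prototype in 2; Design in 3; Integrate in 2; Plan in 3.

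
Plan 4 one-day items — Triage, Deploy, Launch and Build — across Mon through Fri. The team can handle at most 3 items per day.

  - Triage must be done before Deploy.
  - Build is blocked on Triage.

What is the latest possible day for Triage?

Downstream work caps Triage at Thu.
Triage at Thu is achievable: Build=Fri; Deploy=Fri; Triage=Thu; Launch=Mon.

Thu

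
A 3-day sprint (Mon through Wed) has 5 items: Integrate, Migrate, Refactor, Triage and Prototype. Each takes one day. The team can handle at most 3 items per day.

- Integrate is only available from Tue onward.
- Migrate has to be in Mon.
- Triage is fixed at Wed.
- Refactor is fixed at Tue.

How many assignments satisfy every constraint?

6

Splitting on Integrate: it can be Tue (3), Wed (3). Listing each branch's schedules as (Migrate, Refactor, Triage, Prototype):
Integrate=Tue: (Mon,Tue,Wed,Mon) (Mon,Tue,Wed,Tue) (Mon,Tue,Wed,Wed) — 3.
Integrate=Wed: (Mon,Tue,Wed,Mon) (Mon,Tue,Wed,Tue) (Mon,Tue,Wed,Wed) — 3.
Summing: 3 + 3 = 6.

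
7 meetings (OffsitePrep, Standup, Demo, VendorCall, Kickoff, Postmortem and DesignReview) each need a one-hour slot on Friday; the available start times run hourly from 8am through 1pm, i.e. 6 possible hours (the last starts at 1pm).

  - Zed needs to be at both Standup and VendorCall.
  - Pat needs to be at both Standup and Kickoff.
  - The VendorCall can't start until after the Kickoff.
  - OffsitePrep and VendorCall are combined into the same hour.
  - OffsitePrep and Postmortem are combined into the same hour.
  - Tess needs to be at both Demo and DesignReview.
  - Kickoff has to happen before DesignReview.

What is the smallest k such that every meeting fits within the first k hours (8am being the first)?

The precedence chain requires at least 2 distinct hours.
Could 2 hours be enough, i.e. nothing placed later than 9am? No: DesignReview must come after Kickoff (at 8am or later) → {9am}; Kickoff must come before DesignReview (at 9am or earlier) → {8am}; VendorCall must come after Kickoff (at 8am or later) → {9am}; Standup can't share with Kickoff (8am) → {9am}; VendorCall can't share with Standup (9am) → nothing is left.
So 2 hours is not enough.
3 works (last occupied hour: 10am): for example VendorCall in 9am, OffsitePrep in 9am, Postmortem in 9am, DesignReview in 9am, Kickoff in 8am, Standup in 10am, Demo in 8am.

3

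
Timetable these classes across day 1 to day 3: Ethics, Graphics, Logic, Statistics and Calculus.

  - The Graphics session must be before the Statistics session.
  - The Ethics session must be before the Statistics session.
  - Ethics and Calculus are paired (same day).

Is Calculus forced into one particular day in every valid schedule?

Calculus can be day 1 (e.g. Logic -> day 1; Graphics -> day 1; Calculus -> day 1; Ethics -> day 1; Statistics -> day 2) or day 2 (e.g. Statistics -> day 3, Calculus -> day 2, Logic -> day 1, Graphics -> day 1, Ethics -> day 2).

No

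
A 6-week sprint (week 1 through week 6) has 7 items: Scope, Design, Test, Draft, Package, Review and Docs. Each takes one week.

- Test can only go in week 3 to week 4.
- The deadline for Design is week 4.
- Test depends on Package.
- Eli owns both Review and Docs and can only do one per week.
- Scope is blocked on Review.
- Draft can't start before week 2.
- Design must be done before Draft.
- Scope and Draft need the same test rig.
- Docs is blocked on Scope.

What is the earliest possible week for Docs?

week 3

Precedence pushes Docs to at least week 3.
Docs at week 3 is achievable: Test -> week 3; Docs -> week 3; Review -> week 1; Scope -> week 2; Package -> week 1; Design -> week 1; Draft -> week 3.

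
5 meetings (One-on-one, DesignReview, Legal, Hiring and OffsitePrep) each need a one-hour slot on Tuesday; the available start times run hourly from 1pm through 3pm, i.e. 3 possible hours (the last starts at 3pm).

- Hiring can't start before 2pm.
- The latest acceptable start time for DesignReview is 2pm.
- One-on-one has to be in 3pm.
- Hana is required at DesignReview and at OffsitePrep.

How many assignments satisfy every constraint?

24

Splitting on DesignReview: it can be 1pm (12), 2pm (12). Listing each branch's schedules as (One-on-one, Legal, Hiring, OffsitePrep):
DesignReview=1pm: (3pm,1pm,2pm,2pm) (3pm,1pm,2pm,3pm) (3pm,1pm,3pm,2pm) (3pm,1pm,3pm,3pm) (3pm,2pm,2pm,2pm) (3pm,2pm,2pm,3pm) (3pm,2pm,3pm,2pm) (3pm,2pm,3pm,3pm) (3pm,3pm,2pm,2pm) (3pm,3pm,2pm,3pm) (3pm,3pm,3pm,2pm) (3pm,3pm,3pm,3pm) — 12.
DesignReview=2pm: (3pm,1pm,2pm,1pm) (3pm,1pm,2pm,3pm) (3pm,1pm,3pm,1pm) (3pm,1pm,3pm,3pm) (3pm,2pm,2pm,1pm) (3pm,2pm,2pm,3pm) (3pm,2pm,3pm,1pm) (3pm,2pm,3pm,3pm) (3pm,3pm,2pm,1pm) (3pm,3pm,2pm,3pm) (3pm,3pm,3pm,1pm) (3pm,3pm,3pm,3pm) — 12.
Summing: 12 + 12 = 24.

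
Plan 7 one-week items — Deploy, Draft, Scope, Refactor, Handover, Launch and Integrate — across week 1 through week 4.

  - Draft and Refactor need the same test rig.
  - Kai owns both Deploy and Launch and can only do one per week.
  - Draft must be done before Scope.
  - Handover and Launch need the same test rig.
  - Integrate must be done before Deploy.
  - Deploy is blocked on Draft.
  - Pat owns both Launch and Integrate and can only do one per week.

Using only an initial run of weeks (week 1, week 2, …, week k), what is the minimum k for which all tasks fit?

3 weeks

The precedence chain requires at least 2 distinct weeks.
Could 2 weeks be enough, i.e. nothing placed later than week 2? No: Scope must come after Draft (at week 1 or later) → {week 2}; Draft must come before Scope (at week 2 or earlier) → {week 1}; Deploy must come after Draft (at week 1 or later) → {week 2}; Integrate must come before Deploy (at week 2 or earlier) → {week 1}; Launch can't share with Integrate (week 1) → {week 2}; Launch can't share with Deploy (week 2) → nothing is left.
So 2 weeks is not enough.
3 works (last occupied week: week 3): for example Launch in week 3, Integrate in week 1, Deploy in week 2, Draft in week 1, Handover in week 1, Scope in week 2, Refactor in week 2.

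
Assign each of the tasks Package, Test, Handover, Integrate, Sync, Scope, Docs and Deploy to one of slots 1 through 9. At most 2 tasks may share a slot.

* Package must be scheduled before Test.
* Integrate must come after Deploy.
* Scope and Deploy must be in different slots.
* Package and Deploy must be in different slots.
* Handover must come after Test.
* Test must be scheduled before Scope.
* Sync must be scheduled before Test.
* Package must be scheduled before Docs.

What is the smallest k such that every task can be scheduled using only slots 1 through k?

4

The precedence chain requires at least 3 distinct slots.
With at most 2 per slot and 8 tasks, at least 4 slots are needed.
4 works (last occupied slot: 4): for example Handover in 3; Integrate in 3; Package in 1; Test in 2; Deploy in 2; Docs in 4; Sync in 1; Scope in 4.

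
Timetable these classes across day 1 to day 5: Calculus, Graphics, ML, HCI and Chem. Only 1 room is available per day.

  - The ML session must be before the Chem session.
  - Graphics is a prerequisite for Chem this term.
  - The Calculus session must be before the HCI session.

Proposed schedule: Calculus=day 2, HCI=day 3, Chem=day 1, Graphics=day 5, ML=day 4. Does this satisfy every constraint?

Graphics is a prerequisite for Chem this term — violated.
The ML session must be before the Chem session — violated.
Only 1 room is available per day — holds.
The Calculus session must be before the HCI session — holds.

No — it violates: Graphics is a prerequisite for Chem this term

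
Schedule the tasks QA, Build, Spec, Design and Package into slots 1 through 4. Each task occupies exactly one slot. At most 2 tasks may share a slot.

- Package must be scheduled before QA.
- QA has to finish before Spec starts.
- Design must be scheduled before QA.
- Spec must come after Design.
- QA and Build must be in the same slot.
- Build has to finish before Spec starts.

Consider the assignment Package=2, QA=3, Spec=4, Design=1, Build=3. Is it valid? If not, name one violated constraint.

QA and Build must be in the same slot — holds.
Design must be scheduled before QA — holds.
QA has to finish before Spec starts — holds.
Spec must come after Design — holds.
Package must be scheduled before QA — holds.
At most 2 tasks may share a slot — holds.
Build has to finish before Spec starts — holds.

Yes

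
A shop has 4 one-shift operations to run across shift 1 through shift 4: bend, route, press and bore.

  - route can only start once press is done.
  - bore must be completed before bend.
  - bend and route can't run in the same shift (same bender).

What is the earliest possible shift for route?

Precedence pushes route to at least shift 2.
route at shift 2 is achievable: route -> shift 2; press -> shift 1; bend -> shift 3; bore -> shift 1.

shift 2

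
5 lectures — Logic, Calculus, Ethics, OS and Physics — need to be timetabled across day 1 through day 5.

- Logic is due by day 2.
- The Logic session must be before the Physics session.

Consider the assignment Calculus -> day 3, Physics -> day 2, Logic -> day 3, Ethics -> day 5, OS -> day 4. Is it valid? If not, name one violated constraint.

No. The Logic session must be before the Physics session is not satisfied.

Logic is due by day 2 — violated.
The Logic session must be before the Physics session — violated.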